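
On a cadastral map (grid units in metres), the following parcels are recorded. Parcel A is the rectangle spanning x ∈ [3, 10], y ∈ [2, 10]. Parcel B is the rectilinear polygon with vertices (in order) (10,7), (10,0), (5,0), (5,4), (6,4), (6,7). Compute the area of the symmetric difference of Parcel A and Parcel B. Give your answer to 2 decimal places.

|Parcel A| = 56, |Parcel B| = 32, |Parcel A∩Parcel B| = 22.
|Parcel A △ Parcel B| = |Parcel A| + |Parcel B| − 2·|Parcel A∩Parcel B| = 56 + 32 − 44 = 44.00.

44.00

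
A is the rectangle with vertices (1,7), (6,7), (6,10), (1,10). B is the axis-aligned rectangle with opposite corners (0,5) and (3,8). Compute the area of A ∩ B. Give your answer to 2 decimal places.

2.00

|A∩B|: x∈[1,3], y∈[7,8] → 2·1 = 2.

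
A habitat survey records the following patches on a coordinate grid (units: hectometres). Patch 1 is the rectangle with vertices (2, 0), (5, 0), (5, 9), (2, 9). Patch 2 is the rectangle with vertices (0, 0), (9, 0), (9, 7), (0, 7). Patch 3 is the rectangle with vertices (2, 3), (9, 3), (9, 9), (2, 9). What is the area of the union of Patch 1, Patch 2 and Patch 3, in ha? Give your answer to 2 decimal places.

By inclusion–exclusion:
Individual areas: |Patch 1| = 27, |Patch 2| = 63, |Patch 3| = 42.
|Patch 1∩Patch 2|: x∈[2,5], y∈[0,7] → 3·7 = 21.
|Patch 1∩Patch 3|: x∈[2,5], y∈[3,9] → 3·6 = 18.
|Patch 2∩Patch 3|: x∈[2,9], y∈[3,7] → 7·4 = 28.
|Patch 1∩Patch 2∩Patch 3| = 12.
|Patch 1 ∪ Patch 2 ∪ Patch 3| = 132 − 67 + 12 = 77.00.

77.00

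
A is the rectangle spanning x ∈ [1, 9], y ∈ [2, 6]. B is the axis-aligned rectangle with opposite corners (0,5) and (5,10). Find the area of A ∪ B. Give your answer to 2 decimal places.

By inclusion–exclusion:
Individual areas: |A| = 32, |B| = 25.
|A∩B|: x∈[1,5], y∈[5,6] → 4·1 = 4.
|A ∪ B| = 57 − 4 = 53.00.

53.00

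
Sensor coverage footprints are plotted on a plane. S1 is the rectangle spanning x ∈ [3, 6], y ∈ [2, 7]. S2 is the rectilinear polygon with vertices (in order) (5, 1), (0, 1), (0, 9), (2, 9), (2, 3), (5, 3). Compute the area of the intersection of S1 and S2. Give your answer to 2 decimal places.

2.00

The intersection is the polygon with vertices (3,2), (3,3), (5,3), (5,2).
By the shoelace formula its area is 2.00.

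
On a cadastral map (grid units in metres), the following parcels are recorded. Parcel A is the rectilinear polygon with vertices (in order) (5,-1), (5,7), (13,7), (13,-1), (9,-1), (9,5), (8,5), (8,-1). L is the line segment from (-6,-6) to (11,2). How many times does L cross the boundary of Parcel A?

3

The segment meets the boundary at (9,1.059), (8,0.588), (5,-0.824).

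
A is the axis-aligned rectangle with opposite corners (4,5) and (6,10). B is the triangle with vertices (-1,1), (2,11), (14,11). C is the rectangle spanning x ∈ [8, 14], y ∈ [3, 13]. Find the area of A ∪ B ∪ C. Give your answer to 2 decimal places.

108.33

By inclusion–exclusion:
Individual areas: |A| = 10, |B| = 60, |C| = 60.
|A∩B| = 9.6667.
|A∩C| = 0 (no overlap).
|B∩C| = 12.
|A∩B∩C| = 0.
|A ∪ B ∪ C| = 130 − 21.6667 + 0 = 108.33.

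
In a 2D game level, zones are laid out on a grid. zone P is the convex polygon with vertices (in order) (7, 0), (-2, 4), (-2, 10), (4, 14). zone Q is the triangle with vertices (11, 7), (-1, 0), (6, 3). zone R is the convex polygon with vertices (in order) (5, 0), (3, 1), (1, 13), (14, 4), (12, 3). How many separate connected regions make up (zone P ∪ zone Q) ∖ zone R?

4

(zone P ∪ zone Q) ∖ zone R splits into 4 disjoint pieces (area 33.6082, area 4.6744, area 0.0485, area 0.3487).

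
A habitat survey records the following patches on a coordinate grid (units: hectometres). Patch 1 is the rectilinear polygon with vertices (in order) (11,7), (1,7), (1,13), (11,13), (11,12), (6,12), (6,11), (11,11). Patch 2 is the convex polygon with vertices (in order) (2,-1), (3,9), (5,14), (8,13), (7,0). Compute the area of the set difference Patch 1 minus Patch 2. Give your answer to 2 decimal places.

31.27

|Patch 1| = 55, |Patch 1∩Patch 2| = 23.7308.
|Patch 1 ∖ Patch 2| = |Patch 1| − |Patch 1∩Patch 2| = 55 − 23.7308 = 31.27.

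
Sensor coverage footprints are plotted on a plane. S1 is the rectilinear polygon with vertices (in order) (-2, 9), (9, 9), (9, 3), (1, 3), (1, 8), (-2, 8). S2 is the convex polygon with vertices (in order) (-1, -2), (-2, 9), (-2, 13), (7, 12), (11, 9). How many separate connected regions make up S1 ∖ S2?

S1 ∖ S2 splits into 2 disjoint pieces (area 9.4697, area 0.0455).

2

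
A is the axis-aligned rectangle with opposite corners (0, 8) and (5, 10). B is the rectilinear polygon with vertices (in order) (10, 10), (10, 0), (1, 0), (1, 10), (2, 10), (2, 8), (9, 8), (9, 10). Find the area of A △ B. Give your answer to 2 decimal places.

|A| = 10, |B| = 76, |A∩B| = 2.
|A △ B| = |A| + |B| − 2·|A∩B| = 10 + 76 − 4 = 82.00.

82.00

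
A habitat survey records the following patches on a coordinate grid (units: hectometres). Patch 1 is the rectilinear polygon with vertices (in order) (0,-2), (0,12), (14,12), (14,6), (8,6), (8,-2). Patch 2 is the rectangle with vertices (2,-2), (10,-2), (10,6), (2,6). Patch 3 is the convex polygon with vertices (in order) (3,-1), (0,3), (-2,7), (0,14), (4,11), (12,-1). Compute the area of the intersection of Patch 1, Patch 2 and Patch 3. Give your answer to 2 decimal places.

The intersection is the polygon with vertices (2,6), (7.333,6), (8,5), (8,-1), (3,-1), (2,0.333).
By the shoelace formula its area is 41.00.

41.00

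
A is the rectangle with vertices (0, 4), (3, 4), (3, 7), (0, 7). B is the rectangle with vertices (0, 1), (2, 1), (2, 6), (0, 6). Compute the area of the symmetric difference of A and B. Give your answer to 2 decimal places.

11.00

|A∩B|: x∈[0,2], y∈[4,6] → 2·2 = 4.
|A △ B| = |A| + |B| − 2·|A∩B| = 9 + 10 − 8 = 11.00.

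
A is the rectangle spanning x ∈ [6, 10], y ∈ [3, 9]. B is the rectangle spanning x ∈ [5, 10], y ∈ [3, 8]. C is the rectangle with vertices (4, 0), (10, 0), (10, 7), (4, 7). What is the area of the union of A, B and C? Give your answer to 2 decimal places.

51.00

By inclusion–exclusion:
Individual areas: |A| = 24, |B| = 25, |C| = 42.
|A∩B|: x∈[6,10], y∈[3,8] → 4·5 = 20.
|A∩C|: x∈[6,10], y∈[3,7] → 4·4 = 16.
|B∩C|: x∈[5,10], y∈[3,7] → 5·4 = 20.
|A∩B∩C| = 16.
|A ∪ B ∪ C| = 91 − 56 + 16 = 51.00.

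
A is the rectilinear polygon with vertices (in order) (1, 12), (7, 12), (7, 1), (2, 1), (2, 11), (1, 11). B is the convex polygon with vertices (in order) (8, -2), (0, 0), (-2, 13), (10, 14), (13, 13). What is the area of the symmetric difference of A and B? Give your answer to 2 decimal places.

114.00

|A| = 56, |B| = 170, |A∩B| = 56.
|A △ B| = |A| + |B| − 2·|A∩B| = 56 + 170 − 112 = 114.00.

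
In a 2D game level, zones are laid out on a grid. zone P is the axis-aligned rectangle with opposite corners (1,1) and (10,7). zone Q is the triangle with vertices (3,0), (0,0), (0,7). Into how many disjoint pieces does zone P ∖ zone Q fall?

1

zone P ∖ zone Q is a single connected region.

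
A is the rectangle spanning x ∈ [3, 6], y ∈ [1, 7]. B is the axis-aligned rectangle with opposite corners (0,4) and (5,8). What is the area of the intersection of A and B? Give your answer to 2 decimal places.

|A∩B|: x∈[3,5], y∈[4,7] → 2·3 = 6.

6.00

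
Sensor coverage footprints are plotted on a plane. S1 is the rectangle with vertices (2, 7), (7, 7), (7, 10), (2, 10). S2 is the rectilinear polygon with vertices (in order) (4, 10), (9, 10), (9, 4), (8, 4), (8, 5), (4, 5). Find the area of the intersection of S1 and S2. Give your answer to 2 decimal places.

The intersection is the polygon with vertices (7,7), (4,7), (4,10), (7,10).
By the shoelace formula its area is 9.00.

9.00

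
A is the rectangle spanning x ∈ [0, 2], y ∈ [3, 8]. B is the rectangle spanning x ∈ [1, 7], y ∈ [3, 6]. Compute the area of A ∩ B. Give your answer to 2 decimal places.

|A∩B|: x∈[1,2], y∈[3,6] → 1·3 = 3.

3.00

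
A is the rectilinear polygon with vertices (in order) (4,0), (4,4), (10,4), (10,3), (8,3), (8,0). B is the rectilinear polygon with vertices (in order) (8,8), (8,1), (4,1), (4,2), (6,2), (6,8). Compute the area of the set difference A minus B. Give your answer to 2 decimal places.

|A| = 18, |A∩B| = 8.
|A ∖ B| = |A| − |A∩B| = 18 − 8 = 10.00.

10.00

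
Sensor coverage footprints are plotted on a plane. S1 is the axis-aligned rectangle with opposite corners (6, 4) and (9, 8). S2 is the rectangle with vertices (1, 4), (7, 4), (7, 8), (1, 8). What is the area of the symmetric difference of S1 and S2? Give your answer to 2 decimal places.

28.00

|S1∩S2|: x∈[6,7], y∈[4,8] → 1·4 = 4.
|S1 △ S2| = |S1| + |S2| − 2·|S1∩S2| = 12 + 24 − 8 = 28.00.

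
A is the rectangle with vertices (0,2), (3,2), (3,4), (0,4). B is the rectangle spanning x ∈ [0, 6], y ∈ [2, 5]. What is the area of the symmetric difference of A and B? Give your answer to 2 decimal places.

|A∩B|: x∈[0,3], y∈[2,4] → 3·2 = 6.
|A △ B| = |A| + |B| − 2·|A∩B| = 6 + 18 − 12 = 12.00.

12.00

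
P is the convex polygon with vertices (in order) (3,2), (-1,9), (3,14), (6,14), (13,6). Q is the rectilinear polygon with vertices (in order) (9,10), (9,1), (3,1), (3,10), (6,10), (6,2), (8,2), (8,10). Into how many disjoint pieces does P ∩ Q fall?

P ∩ Q splits into 2 disjoint pieces (area 5.8, area 22.2).

2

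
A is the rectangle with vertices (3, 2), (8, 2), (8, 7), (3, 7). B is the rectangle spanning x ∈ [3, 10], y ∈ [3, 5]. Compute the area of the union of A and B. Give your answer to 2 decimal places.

29.00

By inclusion–exclusion:
Individual areas: |A| = 25, |B| = 14.
|A∩B|: x∈[3,8], y∈[3,5] → 5·2 = 10.
|A ∪ B| = 39 − 10 = 29.00.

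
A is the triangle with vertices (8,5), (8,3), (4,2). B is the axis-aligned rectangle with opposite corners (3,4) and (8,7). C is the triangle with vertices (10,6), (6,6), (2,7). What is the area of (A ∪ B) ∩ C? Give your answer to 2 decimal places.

The region (A ∪ B) ∩ C is the polygon with vertices (3,6.875), (8,6.25), (8,6), (6,6), (3,6.75).
By the shoelace formula its area is 1.69.

1.69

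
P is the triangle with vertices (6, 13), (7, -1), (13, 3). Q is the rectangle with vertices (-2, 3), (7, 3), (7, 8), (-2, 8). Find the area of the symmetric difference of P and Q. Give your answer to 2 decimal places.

84.36

|P| = 44, |Q| = 45, |P∩Q| = 2.3214.
|P △ Q| = |P| + |Q| − 2·|P∩Q| = 44 + 45 − 4.6429 = 84.36.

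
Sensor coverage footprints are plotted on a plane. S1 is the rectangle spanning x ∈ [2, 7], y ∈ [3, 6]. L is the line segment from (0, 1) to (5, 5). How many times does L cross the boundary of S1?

The segment meets the boundary at (2.5,3).

1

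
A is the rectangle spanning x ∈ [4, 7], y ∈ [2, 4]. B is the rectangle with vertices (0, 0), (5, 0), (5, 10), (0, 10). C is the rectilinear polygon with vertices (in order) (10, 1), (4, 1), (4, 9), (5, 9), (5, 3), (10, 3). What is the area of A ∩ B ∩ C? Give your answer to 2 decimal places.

2.00

The intersection is the polygon with vertices (4,4), (5,4), (5,3), (5,2), (4,2).
By the shoelace formula its area is 2.00.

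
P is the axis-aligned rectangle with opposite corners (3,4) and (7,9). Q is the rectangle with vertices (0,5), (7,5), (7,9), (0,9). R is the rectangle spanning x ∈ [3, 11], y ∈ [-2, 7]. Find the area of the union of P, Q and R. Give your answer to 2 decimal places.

92.00

By inclusion–exclusion:
Individual areas: |P| = 20, |Q| = 28, |R| = 72.
|P∩Q|: x∈[3,7], y∈[5,9] → 4·4 = 16.
|P∩R|: x∈[3,7], y∈[4,7] → 4·3 = 12.
|Q∩R|: x∈[3,7], y∈[5,7] → 4·2 = 8.
|P∩Q∩R| = 8.
|P ∪ Q ∪ R| = 120 − 36 + 8 = 92.00.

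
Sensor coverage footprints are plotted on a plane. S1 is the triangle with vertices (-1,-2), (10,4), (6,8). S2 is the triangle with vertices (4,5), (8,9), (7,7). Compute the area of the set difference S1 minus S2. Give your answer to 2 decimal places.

32.75

|S1| = 34, |S1∩S2| = 1.25.
|S1 ∖ S2| = |S1| − |S1∩S2| = 34 − 1.25 = 32.75.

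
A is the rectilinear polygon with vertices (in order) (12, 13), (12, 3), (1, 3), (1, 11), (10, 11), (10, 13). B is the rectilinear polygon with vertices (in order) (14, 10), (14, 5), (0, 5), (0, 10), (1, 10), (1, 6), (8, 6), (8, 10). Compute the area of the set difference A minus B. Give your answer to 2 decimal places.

65.00

|A| = 92, |A∩B| = 27.
|A ∖ B| = |A| − |A∩B| = 92 − 27 = 65.00.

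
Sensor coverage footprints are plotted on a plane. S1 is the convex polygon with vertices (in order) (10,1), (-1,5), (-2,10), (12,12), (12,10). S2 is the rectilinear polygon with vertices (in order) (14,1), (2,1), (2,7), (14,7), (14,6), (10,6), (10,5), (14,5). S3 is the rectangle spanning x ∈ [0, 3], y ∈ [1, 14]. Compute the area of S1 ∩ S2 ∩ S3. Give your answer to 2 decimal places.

3.27

The intersection is the polygon with vertices (2,7), (3,7), (3,3.546), (2,3.909).
By the shoelace formula its area is 3.27.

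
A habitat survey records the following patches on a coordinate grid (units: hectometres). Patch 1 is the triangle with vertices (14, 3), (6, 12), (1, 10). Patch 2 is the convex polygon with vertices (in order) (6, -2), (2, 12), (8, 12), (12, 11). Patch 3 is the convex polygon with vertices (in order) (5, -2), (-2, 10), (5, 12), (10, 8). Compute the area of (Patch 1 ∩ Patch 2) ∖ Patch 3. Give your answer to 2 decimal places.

2.49

|Patch 1 ∩ Patch 2| = 24.2612.
|(Patch 1 ∩ Patch 2) ∩ Patch 3| = 21.7719.
|(Patch 1 ∩ Patch 2) ∖ Patch 3| = 24.2612 − 21.7719 = 2.49.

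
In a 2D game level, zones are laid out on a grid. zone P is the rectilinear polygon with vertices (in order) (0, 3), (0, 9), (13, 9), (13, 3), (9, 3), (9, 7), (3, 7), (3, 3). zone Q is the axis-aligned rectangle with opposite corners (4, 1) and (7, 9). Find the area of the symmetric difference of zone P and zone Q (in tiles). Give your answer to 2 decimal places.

|zone P| = 54, |zone Q| = 24, |zone P∩zone Q| = 6.
|zone P △ zone Q| = |zone P| + |zone Q| − 2·|zone P∩zone Q| = 54 + 24 − 12 = 66.00.

66.00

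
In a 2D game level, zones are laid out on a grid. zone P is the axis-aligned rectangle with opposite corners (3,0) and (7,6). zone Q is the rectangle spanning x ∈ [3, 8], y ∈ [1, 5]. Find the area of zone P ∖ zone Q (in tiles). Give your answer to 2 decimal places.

8.00

|zone P∩zone Q|: x∈[3,7], y∈[1,5] → 4·4 = 16.
|zone P| = 24.
|zone P ∖ zone Q| = |zone P| − |zone P∩zone Q| = 24 − 16 = 8.00.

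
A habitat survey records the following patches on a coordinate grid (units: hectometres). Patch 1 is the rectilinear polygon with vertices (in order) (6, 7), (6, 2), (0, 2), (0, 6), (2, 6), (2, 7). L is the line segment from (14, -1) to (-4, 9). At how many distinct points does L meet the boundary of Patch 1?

2

The segment meets the boundary at (1.4,6), (6,3.444).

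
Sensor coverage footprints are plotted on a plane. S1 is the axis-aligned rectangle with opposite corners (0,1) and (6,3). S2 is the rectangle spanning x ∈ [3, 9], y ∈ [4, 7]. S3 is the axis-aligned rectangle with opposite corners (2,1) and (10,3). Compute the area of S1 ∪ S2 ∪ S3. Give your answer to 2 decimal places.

By inclusion–exclusion:
Individual areas: |S1| = 12, |S2| = 18, |S3| = 16.
|S1∩S2| = 0 (no overlap).
|S1∩S3|: x∈[2,6], y∈[1,3] → 4·2 = 8.
|S2∩S3| = 0 (no overlap).
|S1∩S2∩S3| = 0.
|S1 ∪ S2 ∪ S3| = 46 − 8 + 0 = 38.00.

38.00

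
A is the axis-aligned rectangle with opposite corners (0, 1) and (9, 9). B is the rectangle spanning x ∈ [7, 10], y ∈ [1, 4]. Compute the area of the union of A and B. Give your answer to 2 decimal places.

75.00

By inclusion–exclusion:
Individual areas: |A| = 72, |B| = 9.
|A∩B|: x∈[7,9], y∈[1,4] → 2·3 = 6.
|A ∪ B| = 81 − 6 = 75.00.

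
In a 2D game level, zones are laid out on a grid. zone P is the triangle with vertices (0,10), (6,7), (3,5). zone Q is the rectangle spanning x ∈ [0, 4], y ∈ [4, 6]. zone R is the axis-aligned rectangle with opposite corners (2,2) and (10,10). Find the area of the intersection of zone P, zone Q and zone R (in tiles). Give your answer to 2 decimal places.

The intersection is the polygon with vertices (2.4,6), (4,6), (4,5.667), (3,5).
By the shoelace formula its area is 0.97.

0.97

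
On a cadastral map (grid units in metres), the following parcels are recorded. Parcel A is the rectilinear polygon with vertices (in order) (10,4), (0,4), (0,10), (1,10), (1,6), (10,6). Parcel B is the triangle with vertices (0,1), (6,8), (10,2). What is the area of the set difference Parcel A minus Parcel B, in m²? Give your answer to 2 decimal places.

14.86

|Parcel A| = 24, |Parcel A∩Parcel B| = 9.1429.
|Parcel A ∖ Parcel B| = |Parcel A| − |Parcel A∩Parcel B| = 24 − 9.1429 = 14.86.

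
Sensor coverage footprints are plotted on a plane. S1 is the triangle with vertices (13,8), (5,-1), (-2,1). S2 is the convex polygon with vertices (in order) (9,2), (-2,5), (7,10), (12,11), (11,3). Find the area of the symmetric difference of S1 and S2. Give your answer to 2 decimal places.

78.51

|S1| = 39.5, |S2| = 69.5, |S1∩S2| = 15.2458.
|S1 △ S2| = |S1| + |S2| − 2·|S1∩S2| = 39.5 + 69.5 − 30.4915 = 78.51.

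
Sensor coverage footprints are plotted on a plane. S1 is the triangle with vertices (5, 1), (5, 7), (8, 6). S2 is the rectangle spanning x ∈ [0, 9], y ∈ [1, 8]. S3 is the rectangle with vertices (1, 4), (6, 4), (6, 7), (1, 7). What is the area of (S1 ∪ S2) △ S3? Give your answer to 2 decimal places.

48.00

|S1 ∪ S2| = 63.
|(S1 ∪ S2) ∩ S3| = 15.
|(S1 ∪ S2) △ S3| = 63 + 15 − 30 = 48.00.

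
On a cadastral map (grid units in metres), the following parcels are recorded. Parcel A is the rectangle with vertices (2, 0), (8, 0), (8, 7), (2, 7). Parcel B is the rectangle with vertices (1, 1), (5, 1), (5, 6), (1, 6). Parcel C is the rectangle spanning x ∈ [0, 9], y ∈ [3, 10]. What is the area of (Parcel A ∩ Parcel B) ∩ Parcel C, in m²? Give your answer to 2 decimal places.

9.00

The region (Parcel A ∩ Parcel B) ∩ Parcel C is the polygon with vertices (5,6), (5,3), (2,3), (2,6).
By the shoelace formula its area is 9.00.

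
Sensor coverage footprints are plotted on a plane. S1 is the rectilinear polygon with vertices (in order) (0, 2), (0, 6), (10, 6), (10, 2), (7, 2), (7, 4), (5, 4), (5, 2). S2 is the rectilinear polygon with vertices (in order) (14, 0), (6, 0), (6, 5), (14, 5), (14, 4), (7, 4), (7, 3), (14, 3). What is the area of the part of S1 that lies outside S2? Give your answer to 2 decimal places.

29.00

|S1| = 36, |S1∩S2| = 7.
|S1 ∖ S2| = |S1| − |S1∩S2| = 36 − 7 = 29.00.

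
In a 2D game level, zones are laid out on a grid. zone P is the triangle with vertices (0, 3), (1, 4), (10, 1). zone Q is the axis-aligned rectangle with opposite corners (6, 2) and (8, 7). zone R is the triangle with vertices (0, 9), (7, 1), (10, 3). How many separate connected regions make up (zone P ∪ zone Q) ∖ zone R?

3

(zone P ∪ zone Q) ∖ zone R splits into 3 disjoint pieces (area 4.9733, area 4.4, area 0.3077).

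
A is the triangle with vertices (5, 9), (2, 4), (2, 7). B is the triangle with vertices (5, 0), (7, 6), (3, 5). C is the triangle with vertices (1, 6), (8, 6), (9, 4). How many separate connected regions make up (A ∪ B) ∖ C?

3

(A ∪ B) ∖ C splits into 3 disjoint pieces (area 0.7989, area 3.3, area 9.0962).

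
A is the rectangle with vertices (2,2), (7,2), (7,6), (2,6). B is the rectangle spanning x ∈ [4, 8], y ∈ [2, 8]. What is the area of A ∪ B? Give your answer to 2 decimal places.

By inclusion–exclusion:
Individual areas: |A| = 20, |B| = 24.
|A∩B|: x∈[4,7], y∈[2,6] → 3·4 = 12.
|A ∪ B| = 44 − 12 = 32.00.

32.00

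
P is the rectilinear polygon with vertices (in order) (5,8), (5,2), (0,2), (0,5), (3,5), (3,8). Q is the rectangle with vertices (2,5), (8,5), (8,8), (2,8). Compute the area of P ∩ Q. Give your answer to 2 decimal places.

6.00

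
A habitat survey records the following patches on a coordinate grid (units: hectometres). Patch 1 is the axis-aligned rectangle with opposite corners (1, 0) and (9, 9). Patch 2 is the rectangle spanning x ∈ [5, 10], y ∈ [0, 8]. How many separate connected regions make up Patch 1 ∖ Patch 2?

1

Patch 1 ∖ Patch 2 is a single connected region.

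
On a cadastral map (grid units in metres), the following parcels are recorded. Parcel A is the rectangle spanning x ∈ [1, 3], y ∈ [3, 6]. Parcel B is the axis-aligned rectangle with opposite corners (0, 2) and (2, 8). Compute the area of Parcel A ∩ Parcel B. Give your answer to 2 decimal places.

|Parcel A∩Parcel B|: x∈[1,2], y∈[3,6] → 1·3 = 3.

3.00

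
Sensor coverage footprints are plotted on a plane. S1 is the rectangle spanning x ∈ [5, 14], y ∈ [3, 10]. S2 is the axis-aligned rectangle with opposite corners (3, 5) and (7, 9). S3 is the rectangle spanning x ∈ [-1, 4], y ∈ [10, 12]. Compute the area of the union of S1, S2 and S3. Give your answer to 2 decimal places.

81.00

By inclusion–exclusion:
Individual areas: |S1| = 63, |S2| = 16, |S3| = 10.
|S1∩S2|: x∈[5,7], y∈[5,9] → 2·4 = 8.
|S1∩S3| = 0 (no overlap).
|S2∩S3| = 0 (no overlap).
|S1∩S2∩S3| = 0.
|S1 ∪ S2 ∪ S3| = 89 − 8 + 0 = 81.00.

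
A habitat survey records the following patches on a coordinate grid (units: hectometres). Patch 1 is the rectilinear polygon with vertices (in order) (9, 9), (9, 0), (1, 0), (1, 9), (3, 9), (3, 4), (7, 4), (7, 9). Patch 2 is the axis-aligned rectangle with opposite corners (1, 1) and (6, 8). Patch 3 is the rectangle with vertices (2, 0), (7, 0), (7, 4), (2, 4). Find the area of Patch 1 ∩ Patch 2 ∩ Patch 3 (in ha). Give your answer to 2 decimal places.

The intersection is the polygon with vertices (6,4), (6,1), (2,1), (2,4), (3,4).
By the shoelace formula its area is 12.00.

12.00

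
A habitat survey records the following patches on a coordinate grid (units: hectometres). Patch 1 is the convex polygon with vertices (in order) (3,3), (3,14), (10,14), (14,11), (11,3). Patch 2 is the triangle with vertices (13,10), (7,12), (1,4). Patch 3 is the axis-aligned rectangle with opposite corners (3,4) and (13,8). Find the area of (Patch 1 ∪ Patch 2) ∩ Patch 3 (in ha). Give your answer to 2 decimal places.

The region (Patch 1 ∪ Patch 2) ∩ Patch 3 is the polygon with vertices (3,8), (12.875,8), (11.375,4), (3,4), (3,5), (3,6.667).
By the shoelace formula its area is 36.50.

36.50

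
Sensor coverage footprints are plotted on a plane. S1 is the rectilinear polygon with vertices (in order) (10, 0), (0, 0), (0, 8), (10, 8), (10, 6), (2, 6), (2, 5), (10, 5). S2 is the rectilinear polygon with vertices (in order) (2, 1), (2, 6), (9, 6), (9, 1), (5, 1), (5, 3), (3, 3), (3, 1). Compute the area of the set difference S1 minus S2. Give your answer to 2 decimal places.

48.00

|S1| = 72, |S1∩S2| = 24.
|S1 ∖ S2| = |S1| − |S1∩S2| = 72 − 24 = 48.00.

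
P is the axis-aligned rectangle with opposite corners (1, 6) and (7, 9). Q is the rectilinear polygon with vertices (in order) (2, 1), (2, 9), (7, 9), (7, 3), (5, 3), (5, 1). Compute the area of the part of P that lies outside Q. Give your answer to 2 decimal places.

3.00

|P| = 18, |P∩Q| = 15.
|P ∖ Q| = |P| − |P∩Q| = 18 − 15 = 3.00.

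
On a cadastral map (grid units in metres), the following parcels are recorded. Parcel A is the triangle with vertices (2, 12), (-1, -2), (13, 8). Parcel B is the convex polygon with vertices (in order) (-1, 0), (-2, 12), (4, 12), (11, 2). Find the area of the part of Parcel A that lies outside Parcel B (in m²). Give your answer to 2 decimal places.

|Parcel A| = 83, |Parcel A∩Parcel B| = 61.2643.
|Parcel A ∖ Parcel B| = |Parcel A| − |Parcel A∩Parcel B| = 83 − 61.2643 = 21.74.

21.74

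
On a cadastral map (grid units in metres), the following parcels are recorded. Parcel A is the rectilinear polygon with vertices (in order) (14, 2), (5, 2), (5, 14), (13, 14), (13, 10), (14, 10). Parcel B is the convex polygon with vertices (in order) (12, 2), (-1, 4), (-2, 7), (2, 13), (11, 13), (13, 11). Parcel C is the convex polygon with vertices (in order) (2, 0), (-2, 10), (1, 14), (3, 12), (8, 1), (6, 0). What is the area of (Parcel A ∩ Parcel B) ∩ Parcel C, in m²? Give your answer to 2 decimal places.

5.00

The region (Parcel A ∩ Parcel B) ∩ Parcel C is the polygon with vertices (5,3.077), (5,7.6), (7.21,2.737).
By the shoelace formula its area is 5.00.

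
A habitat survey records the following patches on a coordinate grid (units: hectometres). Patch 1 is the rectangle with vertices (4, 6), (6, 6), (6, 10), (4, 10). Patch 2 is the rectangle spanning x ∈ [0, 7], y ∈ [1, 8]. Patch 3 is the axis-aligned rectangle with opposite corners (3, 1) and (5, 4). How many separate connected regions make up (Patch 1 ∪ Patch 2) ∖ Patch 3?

1

(Patch 1 ∪ Patch 2) ∖ Patch 3 is a single connected region.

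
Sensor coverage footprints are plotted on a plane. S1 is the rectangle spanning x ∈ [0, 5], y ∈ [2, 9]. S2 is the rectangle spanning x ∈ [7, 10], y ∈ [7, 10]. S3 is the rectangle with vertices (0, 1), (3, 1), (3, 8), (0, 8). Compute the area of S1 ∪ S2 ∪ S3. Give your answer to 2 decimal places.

47.00

By inclusion–exclusion:
Individual areas: |S1| = 35, |S2| = 9, |S3| = 21.
|S1∩S2| = 0 (no overlap).
|S1∩S3|: x∈[0,3], y∈[2,8] → 3·6 = 18.
|S2∩S3| = 0 (no overlap).
|S1∩S2∩S3| = 0.
|S1 ∪ S2 ∪ S3| = 65 − 18 + 0 = 47.00.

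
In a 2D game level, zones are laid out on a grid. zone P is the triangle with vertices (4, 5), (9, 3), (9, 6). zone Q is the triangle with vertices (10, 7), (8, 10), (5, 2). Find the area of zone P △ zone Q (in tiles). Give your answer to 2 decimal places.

13.98

|zone P| = 7.5, |zone Q| = 12.5, |zone P∩zone Q| = 3.0122.
|zone P △ zone Q| = |zone P| + |zone Q| − 2·|zone P∩zone Q| = 7.5 + 12.5 − 6.0244 = 13.98.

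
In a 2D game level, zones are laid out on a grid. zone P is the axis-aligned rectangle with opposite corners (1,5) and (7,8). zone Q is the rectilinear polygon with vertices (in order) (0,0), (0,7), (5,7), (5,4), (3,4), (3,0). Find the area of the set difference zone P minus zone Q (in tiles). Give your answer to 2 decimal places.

10.00

|zone P| = 18, |zone P∩zone Q| = 8.
|zone P ∖ zone Q| = |zone P| − |zone P∩zone Q| = 18 − 8 = 10.00.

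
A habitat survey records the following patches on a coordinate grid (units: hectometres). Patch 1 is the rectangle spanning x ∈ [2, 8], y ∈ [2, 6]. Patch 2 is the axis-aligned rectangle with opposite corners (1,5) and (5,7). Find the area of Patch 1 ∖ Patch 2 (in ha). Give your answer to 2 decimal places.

|Patch 1∩Patch 2|: x∈[2,5], y∈[5,6] → 3·1 = 3.
|Patch 1| = 24.
|Patch 1 ∖ Patch 2| = |Patch 1| − |Patch 1∩Patch 2| = 24 − 3 = 21.00.

21.00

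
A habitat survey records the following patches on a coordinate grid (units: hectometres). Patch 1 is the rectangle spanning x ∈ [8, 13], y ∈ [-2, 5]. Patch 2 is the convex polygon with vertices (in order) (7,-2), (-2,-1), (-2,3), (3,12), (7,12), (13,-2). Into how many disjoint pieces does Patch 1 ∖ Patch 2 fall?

1

Patch 1 ∖ Patch 2 is a single connected region.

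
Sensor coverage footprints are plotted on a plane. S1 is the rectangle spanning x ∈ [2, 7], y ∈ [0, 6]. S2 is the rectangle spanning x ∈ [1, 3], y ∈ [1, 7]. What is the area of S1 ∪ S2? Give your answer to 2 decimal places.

37.00

By inclusion–exclusion:
Individual areas: |S1| = 30, |S2| = 12.
|S1∩S2|: x∈[2,3], y∈[1,6] → 1·5 = 5.
|S1 ∪ S2| = 42 − 5 = 37.00.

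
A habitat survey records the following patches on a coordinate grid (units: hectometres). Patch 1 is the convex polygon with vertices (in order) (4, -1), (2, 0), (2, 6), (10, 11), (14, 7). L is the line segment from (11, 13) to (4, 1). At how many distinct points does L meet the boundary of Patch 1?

1

The segment meets the boundary at (9.738,10.836).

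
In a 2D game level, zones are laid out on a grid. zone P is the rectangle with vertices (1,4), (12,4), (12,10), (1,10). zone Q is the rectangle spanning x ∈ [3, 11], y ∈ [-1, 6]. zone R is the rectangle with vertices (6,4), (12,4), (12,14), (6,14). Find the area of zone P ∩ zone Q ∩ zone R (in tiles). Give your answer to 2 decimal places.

10.00

The intersection is the polygon with vertices (11,6), (11,4), (6,4), (6,6).
By the shoelace formula its area is 10.00.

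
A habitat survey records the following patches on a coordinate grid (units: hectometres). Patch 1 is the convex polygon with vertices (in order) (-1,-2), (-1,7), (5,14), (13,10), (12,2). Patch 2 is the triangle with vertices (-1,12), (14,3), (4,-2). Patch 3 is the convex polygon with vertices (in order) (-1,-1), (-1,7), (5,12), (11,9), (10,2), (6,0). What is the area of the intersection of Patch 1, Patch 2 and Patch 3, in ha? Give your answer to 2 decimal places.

The intersection is the polygon with vertices (10.447,5.132), (10,2), (6.8,0.4), (5.067,-0.133), (3.417,-0.369), (0.376,8.147), (2.488,9.907).
By the shoelace formula its area is 61.83.

61.83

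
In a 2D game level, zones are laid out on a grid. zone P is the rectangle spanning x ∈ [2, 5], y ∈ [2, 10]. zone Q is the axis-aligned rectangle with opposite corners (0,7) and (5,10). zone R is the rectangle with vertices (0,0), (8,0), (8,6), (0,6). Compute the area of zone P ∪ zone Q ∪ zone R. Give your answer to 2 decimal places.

66.00

By inclusion–exclusion:
Individual areas: |zone P| = 24, |zone Q| = 15, |zone R| = 48.
|zone P∩zone Q|: x∈[2,5], y∈[7,10] → 3·3 = 9.
|zone P∩zone R|: x∈[2,5], y∈[2,6] → 3·4 = 12.
|zone Q∩zone R| = 0 (no overlap).
|zone P∩zone Q∩zone R| = 0.
|zone P ∪ zone Q ∪ zone R| = 87 − 21 + 0 = 66.00.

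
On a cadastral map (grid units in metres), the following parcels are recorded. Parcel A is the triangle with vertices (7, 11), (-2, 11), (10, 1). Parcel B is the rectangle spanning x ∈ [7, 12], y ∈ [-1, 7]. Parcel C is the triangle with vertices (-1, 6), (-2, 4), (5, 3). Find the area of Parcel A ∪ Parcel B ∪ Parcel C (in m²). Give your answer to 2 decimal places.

By inclusion–exclusion:
Individual areas: |Parcel A| = 45, |Parcel B| = 40, |Parcel C| = 7.5.
|Parcel A∩Parcel B| = 8.85.
|Parcel A∩Parcel C| = 0.
|Parcel B∩Parcel C| = 0.
|Parcel A∩Parcel B∩Parcel C| = 0.
|Parcel A ∪ Parcel B ∪ Parcel C| = 92.5 − 8.85 + 0 = 83.65.

83.65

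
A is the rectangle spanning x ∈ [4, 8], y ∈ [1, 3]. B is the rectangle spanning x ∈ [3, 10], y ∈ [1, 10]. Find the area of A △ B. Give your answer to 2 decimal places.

|A∩B|: x∈[4,8], y∈[1,3] → 4·2 = 8.
|A △ B| = |A| + |B| − 2·|A∩B| = 8 + 63 − 16 = 55.00.

55.00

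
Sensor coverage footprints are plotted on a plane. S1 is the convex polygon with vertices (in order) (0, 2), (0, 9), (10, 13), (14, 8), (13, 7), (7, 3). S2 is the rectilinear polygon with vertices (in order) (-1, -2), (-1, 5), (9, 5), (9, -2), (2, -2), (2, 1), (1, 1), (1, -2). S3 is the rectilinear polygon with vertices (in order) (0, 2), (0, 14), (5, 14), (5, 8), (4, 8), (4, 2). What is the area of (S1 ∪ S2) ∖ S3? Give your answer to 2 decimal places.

109.83

|S1 ∪ S2| = 143.8333.
|(S1 ∪ S2) ∩ S3| = 34.
|(S1 ∪ S2) ∖ S3| = 143.8333 − 34 = 109.83.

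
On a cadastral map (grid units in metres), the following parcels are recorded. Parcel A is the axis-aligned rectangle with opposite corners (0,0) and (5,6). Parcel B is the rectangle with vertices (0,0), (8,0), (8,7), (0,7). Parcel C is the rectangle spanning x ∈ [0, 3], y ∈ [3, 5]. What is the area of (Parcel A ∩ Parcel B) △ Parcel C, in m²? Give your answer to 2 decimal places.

|Parcel A ∩ Parcel B| = 30.
|(Parcel A ∩ Parcel B) ∩ Parcel C| = 6.
|(Parcel A ∩ Parcel B) △ Parcel C| = 30 + 6 − 12 = 24.00.

24.00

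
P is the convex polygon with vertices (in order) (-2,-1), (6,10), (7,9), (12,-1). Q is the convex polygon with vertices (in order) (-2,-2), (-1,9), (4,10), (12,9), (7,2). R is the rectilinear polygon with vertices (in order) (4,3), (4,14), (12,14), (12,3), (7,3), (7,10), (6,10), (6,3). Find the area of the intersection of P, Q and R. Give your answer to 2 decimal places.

18.08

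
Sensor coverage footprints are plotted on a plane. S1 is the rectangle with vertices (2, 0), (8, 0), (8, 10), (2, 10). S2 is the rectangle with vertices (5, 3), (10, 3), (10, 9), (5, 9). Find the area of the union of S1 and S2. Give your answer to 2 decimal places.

72.00

By inclusion–exclusion:
Individual areas: |S1| = 60, |S2| = 30.
|S1∩S2|: x∈[5,8], y∈[3,9] → 3·6 = 18.
|S1 ∪ S2| = 90 − 18 = 72.00.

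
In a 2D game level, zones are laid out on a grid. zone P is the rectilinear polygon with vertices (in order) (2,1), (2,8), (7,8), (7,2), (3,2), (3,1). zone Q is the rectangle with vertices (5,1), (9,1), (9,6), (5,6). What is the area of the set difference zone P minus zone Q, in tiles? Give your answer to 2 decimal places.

23.00

|zone P| = 31, |zone P∩zone Q| = 8.
|zone P ∖ zone Q| = |zone P| − |zone P∩zone Q| = 31 − 8 = 23.00.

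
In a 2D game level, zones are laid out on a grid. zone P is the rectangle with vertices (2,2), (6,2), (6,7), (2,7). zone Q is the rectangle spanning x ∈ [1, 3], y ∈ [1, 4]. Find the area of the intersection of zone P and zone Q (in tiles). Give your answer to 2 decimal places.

|zone P∩zone Q|: x∈[2,3], y∈[2,4] → 1·2 = 2.

2.00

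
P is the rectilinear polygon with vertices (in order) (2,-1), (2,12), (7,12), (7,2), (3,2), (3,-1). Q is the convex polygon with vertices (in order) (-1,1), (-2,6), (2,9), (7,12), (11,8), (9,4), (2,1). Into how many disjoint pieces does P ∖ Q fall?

P ∖ Q splits into 3 disjoint pieces (area 2.2143, area 7.5, area 1.5238).

3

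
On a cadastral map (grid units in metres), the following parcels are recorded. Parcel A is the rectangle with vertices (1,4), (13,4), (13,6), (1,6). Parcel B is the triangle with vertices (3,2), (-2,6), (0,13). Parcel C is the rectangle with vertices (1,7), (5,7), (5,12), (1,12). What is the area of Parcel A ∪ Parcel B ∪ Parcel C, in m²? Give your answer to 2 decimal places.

By inclusion–exclusion:
Individual areas: |Parcel A| = 24, |Parcel B| = 21.5, |Parcel C| = 20.
|Parcel A∩Parcel B| = 2.3636.
|Parcel A∩Parcel C| = 0 (no overlap).
|Parcel B∩Parcel C| = 0.7424.
|Parcel A∩Parcel B∩Parcel C| = 0.
|Parcel A ∪ Parcel B ∪ Parcel C| = 65.5 − 3.1061 + 0 = 62.39.

62.39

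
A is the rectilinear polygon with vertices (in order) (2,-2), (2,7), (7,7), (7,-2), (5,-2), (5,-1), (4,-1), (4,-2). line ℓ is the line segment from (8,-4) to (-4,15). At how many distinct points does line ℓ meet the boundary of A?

2

The segment meets the boundary at (2,5.5), (6.737,-2).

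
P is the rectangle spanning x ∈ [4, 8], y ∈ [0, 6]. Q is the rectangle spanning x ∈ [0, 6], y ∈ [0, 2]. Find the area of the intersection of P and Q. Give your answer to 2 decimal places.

|P∩Q|: x∈[4,6], y∈[0,2] → 2·2 = 4.

4.00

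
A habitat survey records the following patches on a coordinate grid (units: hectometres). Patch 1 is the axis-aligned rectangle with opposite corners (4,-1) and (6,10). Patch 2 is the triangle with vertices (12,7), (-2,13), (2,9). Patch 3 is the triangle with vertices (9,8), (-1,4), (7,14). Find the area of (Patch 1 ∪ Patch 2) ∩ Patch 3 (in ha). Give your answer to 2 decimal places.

|Patch 1 ∪ Patch 2| = 35.0143.
|(Patch 1 ∪ Patch 2) ∩ Patch 3| = 11.28.

11.28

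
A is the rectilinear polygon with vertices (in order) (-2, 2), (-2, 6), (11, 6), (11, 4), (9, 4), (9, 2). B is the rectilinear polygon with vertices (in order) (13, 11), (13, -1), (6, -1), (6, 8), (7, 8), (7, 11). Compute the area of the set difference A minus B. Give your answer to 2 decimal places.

|A| = 48, |A∩B| = 16.
|A ∖ B| = |A| − |A∩B| = 48 − 16 = 32.00.

32.00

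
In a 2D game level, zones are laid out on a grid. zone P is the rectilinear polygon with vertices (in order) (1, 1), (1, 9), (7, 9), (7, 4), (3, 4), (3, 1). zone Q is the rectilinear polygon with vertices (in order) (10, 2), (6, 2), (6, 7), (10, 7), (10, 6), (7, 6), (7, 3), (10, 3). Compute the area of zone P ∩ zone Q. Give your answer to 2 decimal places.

3.00

The intersection is the polygon with vertices (7,6), (7,4), (6,4), (6,7), (7,7).
By the shoelace formula its area is 3.00.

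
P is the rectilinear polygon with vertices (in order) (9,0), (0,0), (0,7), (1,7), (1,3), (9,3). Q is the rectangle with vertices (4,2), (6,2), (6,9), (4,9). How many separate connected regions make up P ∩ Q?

P ∩ Q is a single connected region.

1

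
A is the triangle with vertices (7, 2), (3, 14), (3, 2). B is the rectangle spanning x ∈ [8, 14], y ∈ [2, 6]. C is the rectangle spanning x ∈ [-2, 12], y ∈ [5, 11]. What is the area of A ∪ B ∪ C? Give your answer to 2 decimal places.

By inclusion–exclusion:
Individual areas: |A| = 24, |B| = 24, |C| = 84.
|A∩B| = 0.
|A∩C| = 12.
|B∩C|: x∈[8,12], y∈[5,6] → 4·1 = 4.
|A∩B∩C| = 0.
|A ∪ B ∪ C| = 132 − 16 + 0 = 116.00.

116.00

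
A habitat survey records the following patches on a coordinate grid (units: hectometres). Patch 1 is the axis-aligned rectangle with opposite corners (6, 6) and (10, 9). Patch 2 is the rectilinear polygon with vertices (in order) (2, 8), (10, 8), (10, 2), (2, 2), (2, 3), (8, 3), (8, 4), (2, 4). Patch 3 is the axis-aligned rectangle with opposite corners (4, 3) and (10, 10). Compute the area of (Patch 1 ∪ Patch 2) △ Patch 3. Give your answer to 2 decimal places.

28.00

|Patch 1 ∪ Patch 2| = 46.
|(Patch 1 ∪ Patch 2) ∩ Patch 3| = 30.
|(Patch 1 ∪ Patch 2) △ Patch 3| = 46 + 42 − 60 = 28.00.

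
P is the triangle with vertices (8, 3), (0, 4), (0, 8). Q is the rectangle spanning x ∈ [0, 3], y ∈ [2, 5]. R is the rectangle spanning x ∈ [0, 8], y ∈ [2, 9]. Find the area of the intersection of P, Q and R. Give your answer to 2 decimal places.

3.56

The intersection is the polygon with vertices (0,5), (3,5), (3,3.625), (0,4).
By the shoelace formula its area is 3.56.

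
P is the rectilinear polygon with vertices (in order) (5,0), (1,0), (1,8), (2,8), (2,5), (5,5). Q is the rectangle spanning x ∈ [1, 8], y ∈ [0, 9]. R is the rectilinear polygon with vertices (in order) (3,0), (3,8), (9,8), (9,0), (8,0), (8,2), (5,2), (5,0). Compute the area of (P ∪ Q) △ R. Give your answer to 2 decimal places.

37.00

|P ∪ Q| = 63.
|(P ∪ Q) ∩ R| = 34.
|(P ∪ Q) △ R| = 63 + 42 − 68 = 37.00.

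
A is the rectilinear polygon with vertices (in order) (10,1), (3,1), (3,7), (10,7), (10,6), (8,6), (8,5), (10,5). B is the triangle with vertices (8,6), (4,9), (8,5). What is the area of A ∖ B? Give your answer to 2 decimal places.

|A| = 40, |A∩B| = 1.3333.
|A ∖ B| = |A| − |A∩B| = 40 − 1.3333 = 38.67.

38.67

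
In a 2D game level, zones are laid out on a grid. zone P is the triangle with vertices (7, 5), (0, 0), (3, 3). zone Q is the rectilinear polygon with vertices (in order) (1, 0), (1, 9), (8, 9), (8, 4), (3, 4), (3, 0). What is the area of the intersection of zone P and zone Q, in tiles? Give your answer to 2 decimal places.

1.44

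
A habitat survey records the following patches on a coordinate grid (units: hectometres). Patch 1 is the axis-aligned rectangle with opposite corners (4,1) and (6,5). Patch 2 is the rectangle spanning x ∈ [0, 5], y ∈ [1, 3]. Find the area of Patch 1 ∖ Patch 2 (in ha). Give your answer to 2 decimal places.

|Patch 1∩Patch 2|: x∈[4,5], y∈[1,3] → 1·2 = 2.
|Patch 1| = 8.
|Patch 1 ∖ Patch 2| = |Patch 1| − |Patch 1∩Patch 2| = 8 − 2 = 6.00.

6.00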